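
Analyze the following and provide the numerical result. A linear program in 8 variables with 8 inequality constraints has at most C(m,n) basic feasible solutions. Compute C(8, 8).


Each vertex corresponds to some choice of n active constraints out of m, so the number of vertices is at most C(m, n) = m! / (n!(m-n)!).
m = 8, n = 8
Numerator: 8 * 7 * 6 * 5 * 4 * 3 * 2 * 1
Denominator: 8! = 40320
C(8, 8) = 1


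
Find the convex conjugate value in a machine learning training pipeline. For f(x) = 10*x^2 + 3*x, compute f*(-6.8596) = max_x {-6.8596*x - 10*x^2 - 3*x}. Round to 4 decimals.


f*(y) = sup_x {y*x - a*x^2 - b*x} = sup_x {(y-b)*x - a*x^2}
FOC: (y - b) - 2a*x = 0 => x* = (y - b)/(2a)
x* = (-6.8596 - 3)/(2*10) = -0.493
f*(-6.8596) = (y-b)^2/(4a) = (-6.8596 - 3)^2/(4*10)
= 97.2117/40 = 2.4303


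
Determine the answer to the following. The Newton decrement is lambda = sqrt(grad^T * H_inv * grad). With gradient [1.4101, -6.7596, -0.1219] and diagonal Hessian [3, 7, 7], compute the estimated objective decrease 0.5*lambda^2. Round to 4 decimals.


Step 1: H is diagonal, so H^(-1) * g = [0.47, -0.9657, -0.0174].
Step 2: g^T H^(-1) g = sum_i g_i^2 / H_ii
  = (1.4101)^2/3 + (-6.7596)^2/7 + (-0.1219)^2/7
  = 0.6628 + 6.5275 + 0.0021 = 7.1924
Step 3: Objective decrease = 0.5 * g^T H^(-1) g = 3.5962


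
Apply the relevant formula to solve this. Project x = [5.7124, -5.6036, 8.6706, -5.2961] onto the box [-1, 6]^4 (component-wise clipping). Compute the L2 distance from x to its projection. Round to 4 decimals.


Project each component onto [-1, 6].
clip(5.7124) = 5.7124, clip(-5.6036) = -1.0, clip(8.6706) = 6.0, clip(-5.2961) = -1.0
Projection = [5.7124, -1.0, 6.0, -1.0]
Squared diffs: [0.0, 21.1931, 7.1321, 18.4565]
Distance = sqrt(46.7817) = 6.8397


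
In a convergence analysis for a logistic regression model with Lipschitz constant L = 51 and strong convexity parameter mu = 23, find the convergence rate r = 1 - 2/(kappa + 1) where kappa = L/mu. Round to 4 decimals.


Step 1: Compute the condition number.
kappa = L/mu = 51/23 = 2.2174
Step 2: Compute the convergence rate.
r = 1 - 2/(kappa + 1) = 1 - 2*mu/(L + mu) = (L - mu)/(L + mu) = 28/74 = 0.3784


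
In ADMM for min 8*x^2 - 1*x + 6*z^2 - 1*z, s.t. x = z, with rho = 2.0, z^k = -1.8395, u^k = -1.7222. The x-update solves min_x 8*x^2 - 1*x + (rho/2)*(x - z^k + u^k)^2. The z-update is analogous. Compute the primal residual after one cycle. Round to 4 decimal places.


ADMM iteration with rho = 2.0, z^k = -1.8395, u^k = -1.7222
Step 1: x-update.
Minimize 8*x^2 - 1*x + (2.0/2)*(x + 1.8395 - 1.7222)^2
FOC: (2*8 + 2.0)*x = 1 + 2.0*(-1.8395 + 1.7222)
x^{k+1} = 0.0425
Step 2: z-update.
Minimize 6*z^2 - 1*z + (2.0/2)*(0.0425 - z - 1.7222)^2
FOC: (2*6 + 2.0)*z = 1 + 2.0*(0.0425 - 1.7222)
z^{k+1} = -0.1685
Step 3: u-update.
u^{k+1} = -1.7222 + 0.0425 + 0.1685 = -1.5112
Step 4: Primal residual = |0.0425 + 0.1685| = 0.211


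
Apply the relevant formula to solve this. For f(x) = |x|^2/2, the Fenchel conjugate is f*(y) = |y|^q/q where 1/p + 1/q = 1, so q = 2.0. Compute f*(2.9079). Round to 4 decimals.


The conjugate exponent q satisfies 1/p + 1/q = 1.
p = 2, so q = 2/(2 - 1) = 2.0
|y|^q = 2.9079^2.0 = 8.4559
f*(2.9079) = 8.4559 / 2.0 = 4.2279


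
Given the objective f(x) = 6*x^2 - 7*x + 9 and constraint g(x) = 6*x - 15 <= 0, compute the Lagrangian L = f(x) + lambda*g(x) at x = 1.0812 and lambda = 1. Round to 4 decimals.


Step 1: Evaluate f(x).
f(1.0812) = 6*1.0812^2 - 7*1.0812 + 9 = 8.4456
Step 2: Evaluate g(x).
g(1.0812) = 6*1.0812 - 15 = -8.5128
Step 3: Compute Lagrangian.
L = 8.4456 + 1*-8.5128 = -0.0672


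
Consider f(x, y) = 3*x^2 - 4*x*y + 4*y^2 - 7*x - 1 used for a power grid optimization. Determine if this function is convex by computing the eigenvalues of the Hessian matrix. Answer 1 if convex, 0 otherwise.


The Hessian of f(x,y) = 3*x^2 - 4*x*y + 4*y^2 - 7*x - 1 is:
H = [[6, -4], [-4, 8]]
Trace = 6 + 8 = 14
Determinant = 6*8 - (-4)^2 = 32
Discriminant = (14)^2 - 4*32 = 68.0
Eigenvalues: lambda_1 = 2.8769, lambda_2 = 11.1231
The function is convex.

1


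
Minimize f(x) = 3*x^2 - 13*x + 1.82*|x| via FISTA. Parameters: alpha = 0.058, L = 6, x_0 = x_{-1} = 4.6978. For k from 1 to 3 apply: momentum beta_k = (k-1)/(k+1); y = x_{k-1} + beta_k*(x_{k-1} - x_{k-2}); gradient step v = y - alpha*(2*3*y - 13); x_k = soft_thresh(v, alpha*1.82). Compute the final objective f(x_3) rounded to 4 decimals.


FISTA on f(x) = 3*x^2 - 13*x + 1.82*|x|
L = 6, alpha = 0.058
Iteration 1: beta = 0.0, y = 4.6978 + 0.0*(4.6978 - 4.6978) = 4.6978
  grad(y) = 15.1868, v = y - alpha*grad = 3.817
  prox(v) = soft_thresh(3.817, 0.1056) = 3.7114
Iteration 2: beta = 0.3333, y = 3.7114 + 0.3333*(3.7114 - 4.6978) = 3.3826
  grad(y) = 7.2956, v = y - alpha*grad = 2.9595
  prox(v) = soft_thresh(2.9595, 0.1056) = 2.8539
Iteration 3: beta = 0.5, y = 2.8539 + 0.5*(2.8539 - 3.7114) = 2.4251
  grad(y) = 1.5509, v = y - alpha*grad = 2.3352
  prox(v) = soft_thresh(2.3352, 0.1056) = 2.2296
f(x_3) = 3*2.2296^2 - 13*2.2296 + 1.82*|2.2296| = -10.0135


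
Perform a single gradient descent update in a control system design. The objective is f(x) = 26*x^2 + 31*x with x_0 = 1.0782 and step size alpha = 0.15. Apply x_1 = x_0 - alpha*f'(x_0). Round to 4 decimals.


We compute the gradient at x_0 and apply the update.
f'(x) = 52*x + 31
f'(1.0782) = 52*1.0782 + 31 = 87.0664
x_1 = 1.0782 - 0.15*87.0664 = -11.9818


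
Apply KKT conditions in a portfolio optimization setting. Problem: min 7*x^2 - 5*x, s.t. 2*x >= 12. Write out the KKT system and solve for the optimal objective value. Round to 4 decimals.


Step 1: Try lambda = 0 (constraint inactive).
x_unc = 5/(2*7) = 0.3571
Check: 2*0.3571 = 0.7142 < 12 -- violated!
Step 2: Constraint must be active: 2*x = 12
x* = 12/2 = 6.0
lambda = (2*7*6.0 - 5)/2 = 39.5
Step 3: Compute optimal value.
f(x*) = 7*6.0^2 - 5*6.0 = 222.0


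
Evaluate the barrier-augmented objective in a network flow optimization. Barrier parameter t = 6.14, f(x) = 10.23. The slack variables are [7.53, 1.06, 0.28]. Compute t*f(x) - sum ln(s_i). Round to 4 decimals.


Step 1: Compute log-barrier.
ln values: [2.0189, 0.0583, -1.273]
phi = -(2.0189 + 0.0583 - 1.273) = -0.8042
Step 2: Compute augmented objective.
t*f(x) = 6.14*10.23 = 62.8122
Total = 62.8122 - 0.8042 = 62.008


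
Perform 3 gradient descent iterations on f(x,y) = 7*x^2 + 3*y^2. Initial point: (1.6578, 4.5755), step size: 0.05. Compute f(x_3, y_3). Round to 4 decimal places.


Gradient descent on f(x,y) = 7*x^2 + 3*y^2.
Starting point: (1.6578, 4.5755), alpha = 0.05
Step 1: grad_x = 2*7*1.6578 = 23.2092, grad_y = 2*3*4.5755 = 27.453
  x_1 = 1.6578 - 0.05*23.2092 = 0.4973
  y_1 = 4.5755 - 0.05*27.453 = 3.2029
Step 2: grad_x = 2*7*0.4973 = 6.9628, grad_y = 2*3*3.2029 = 19.2171
  x_2 = 0.4973 - 0.05*6.9628 = 0.1492
  y_2 = 3.2029 - 0.05*19.2171 = 2.242
Step 3: grad_x = 2*7*0.1492 = 2.0888, grad_y = 2*3*2.242 = 13.452
  x_3 = 0.1492 - 0.05*2.0888 = 0.0448
  y_3 = 2.242 - 0.05*13.452 = 1.5694
f(0.0448, 1.5694) = 7*0.0448^2 + 3*1.5694^2 = 7.403


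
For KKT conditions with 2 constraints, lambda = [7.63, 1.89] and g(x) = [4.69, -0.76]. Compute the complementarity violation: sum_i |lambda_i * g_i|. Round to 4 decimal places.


KKT complementary slackness check:
lambda_1 * g_1 = 7.63 * 4.69 = 35.7847
lambda_2 * g_2 = 1.89 * -0.76 = -1.4364
Total violation = 35.7847 + 1.4364 = 37.2211


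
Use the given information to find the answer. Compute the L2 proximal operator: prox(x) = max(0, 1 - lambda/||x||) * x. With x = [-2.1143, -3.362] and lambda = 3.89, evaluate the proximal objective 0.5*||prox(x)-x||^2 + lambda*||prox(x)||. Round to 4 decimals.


Step 1: Compute ||x||.
||x|| = 3.9716
Step 2: Compute scaling factor.
scale = max(0, 1 - 3.89/3.9716) = 0.0205
Step 3: prox(x) = [-0.0434, -0.069]
||prox(x)|| = 0.0816
Step 4: Proximal objective.
0.5*||prox-x||^2 = 7.5661
lambda*||prox|| = 0.3174
Total = 7.8833


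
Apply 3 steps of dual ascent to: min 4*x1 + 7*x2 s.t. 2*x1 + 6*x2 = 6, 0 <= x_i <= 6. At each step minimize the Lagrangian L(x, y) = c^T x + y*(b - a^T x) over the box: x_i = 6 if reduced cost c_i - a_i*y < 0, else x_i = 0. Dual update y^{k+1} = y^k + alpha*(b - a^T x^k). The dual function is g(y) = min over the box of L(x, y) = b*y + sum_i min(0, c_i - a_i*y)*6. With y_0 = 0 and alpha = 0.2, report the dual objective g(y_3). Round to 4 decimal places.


Dual ascent for LP: min 4*x1 + 7*x2, 2*x1 + 6*x2 = 6, 0 <= x_i <= 6
Step 1: y^k = 0.0, reduced costs: (4.0, 7.0)
  x^k = (0.0, 0.0), subgradient = b - a^T x = 6.0
  y^{k+1} = 0.0 + 0.2*6.0 = 1.2
Step 2: y^k = 1.2, reduced costs: (1.6, -0.2)
  x^k = (0.0, 6.0), subgradient = b - a^T x = -30.0
  y^{k+1} = 1.2 + 0.2*-30.0 = -4.8
Step 3: y^k = -4.8, reduced costs: (13.6, 35.8)
  x^k = (0.0, 0.0), subgradient = b - a^T x = 6.0
  y^{k+1} = -4.8 + 0.2*6.0 = -3.6
Dual objective at y_3 = -3.6: reduced costs (11.2, 28.6), box minimizer x = (0.0, 0.0)
g(y_3) = b*y + (c1 - a1*y)*x1 + (c2 - a2*y)*x2 = 6*(-3.6) + 11.2*0.0 + 28.6*0.0 = -21.6 + 0.0 + 0.0 = -21.6


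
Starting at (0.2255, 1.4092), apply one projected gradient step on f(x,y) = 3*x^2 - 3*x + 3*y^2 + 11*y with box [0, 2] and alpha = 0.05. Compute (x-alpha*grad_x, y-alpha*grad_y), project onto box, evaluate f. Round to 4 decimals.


Step 1: Compute gradient at (0.2255, 1.4092).
grad_x = 2*3*0.2255 - 3 = -1.647
grad_y = 2*3*1.4092 + 11 = 19.4552
Step 2: Gradient step.
x_raw = 0.2255 - 0.05*-1.647 = 0.3079
y_raw = 1.4092 - 0.05*19.4552 = 0.4364
Step 3: Project onto [0, 2].
x_proj = clip(0.3079) = 0.3079
y_proj = clip(0.4364) = 0.4364
Step 4: Evaluate f.
f(0.3079, 0.4364) = 4.733


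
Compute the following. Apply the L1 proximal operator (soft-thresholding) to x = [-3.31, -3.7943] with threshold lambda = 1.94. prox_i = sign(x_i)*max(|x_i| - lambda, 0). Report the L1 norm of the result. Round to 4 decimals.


Soft-thresholding with lambda = 1.94:
prox(-3.31) = sign(-3.31)*max(|-3.31| - 1.94, 0) = -1.37
prox(-3.7943) = sign(-3.7943)*max(|-3.7943| - 1.94, 0) = -1.8543
prox(x) = [-1.37, -1.8543]
||prox(x)||_1 = 1.37 + 1.8543 = 3.2243


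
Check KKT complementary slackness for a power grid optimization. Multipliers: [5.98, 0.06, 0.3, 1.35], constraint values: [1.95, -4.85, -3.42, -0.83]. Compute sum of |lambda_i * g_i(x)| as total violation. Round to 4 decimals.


KKT complementary slackness check:
lambda_1 * g_1 = 5.98 * 1.95 = 11.661
lambda_2 * g_2 = 0.06 * -4.85 = -0.291
lambda_3 * g_3 = 0.3 * -3.42 = -1.026
lambda_4 * g_4 = 1.35 * -0.83 = -1.1205
Total violation = 11.661 + 0.291 + 1.026 + 1.1205 = 14.0985


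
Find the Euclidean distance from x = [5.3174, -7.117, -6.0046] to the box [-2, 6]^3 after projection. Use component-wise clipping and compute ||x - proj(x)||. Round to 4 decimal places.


Project each component onto [-2, 6].
clip(5.3174) = 5.3174, clip(-7.117) = -2.0, clip(-6.0046) = -2.0
Projection = [5.3174, -2.0, -2.0]
Squared diffs: [0.0, 26.1837, 16.0368]
Distance = sqrt(42.2205) = 6.4977


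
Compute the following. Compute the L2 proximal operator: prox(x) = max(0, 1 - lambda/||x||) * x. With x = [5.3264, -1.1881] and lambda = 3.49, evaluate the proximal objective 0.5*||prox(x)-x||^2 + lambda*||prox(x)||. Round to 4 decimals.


Step 1: Compute ||x||.
||x|| = 5.4573
Step 2: Compute scaling factor.
scale = max(0, 1 - 3.49/5.4573) = 0.3605
Step 3: prox(x) = [1.9201, -0.4283]
||prox(x)|| = 1.9673
Step 4: Proximal objective.
0.5*||prox-x||^2 = 6.0901
lambda*||prox|| = 6.8659
Total = 12.9559


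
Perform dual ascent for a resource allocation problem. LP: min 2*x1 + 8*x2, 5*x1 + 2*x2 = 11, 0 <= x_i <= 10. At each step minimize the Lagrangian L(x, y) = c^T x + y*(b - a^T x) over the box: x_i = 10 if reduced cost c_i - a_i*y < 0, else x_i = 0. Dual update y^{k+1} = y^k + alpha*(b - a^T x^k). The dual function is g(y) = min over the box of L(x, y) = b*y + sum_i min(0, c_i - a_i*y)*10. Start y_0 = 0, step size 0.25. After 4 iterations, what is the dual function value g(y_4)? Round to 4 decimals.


Dual ascent for LP: min 2*x1 + 8*x2, 5*x1 + 2*x2 = 11, 0 <= x_i <= 10
Step 1: y^k = 0.0, reduced costs: (2.0, 8.0)
  x^k = (0.0, 0.0), subgradient = b - a^T x = 11.0
  y^{k+1} = 0.0 + 0.25*11.0 = 2.75
Step 2: y^k = 2.75, reduced costs: (-11.75, 2.5)
  x^k = (10.0, 0.0), subgradient = b - a^T x = -39.0
  y^{k+1} = 2.75 + 0.25*-39.0 = -7.0
Step 3: y^k = -7.0, reduced costs: (37.0, 22.0)
  x^k = (0.0, 0.0), subgradient = b - a^T x = 11.0
  y^{k+1} = -7.0 + 0.25*11.0 = -4.25
Step 4: y^k = -4.25, reduced costs: (23.25, 16.5)
  x^k = (0.0, 0.0), subgradient = b - a^T x = 11.0
  y^{k+1} = -4.25 + 0.25*11.0 = -1.5
Dual objective at y_4 = -1.5: reduced costs (9.5, 11.0), box minimizer x = (0.0, 0.0)
g(y_4) = b*y + (c1 - a1*y)*x1 + (c2 - a2*y)*x2 = 11*(-1.5) + 9.5*0.0 + 11.0*0.0 = -16.5 + 0.0 + 0.0 = -16.5


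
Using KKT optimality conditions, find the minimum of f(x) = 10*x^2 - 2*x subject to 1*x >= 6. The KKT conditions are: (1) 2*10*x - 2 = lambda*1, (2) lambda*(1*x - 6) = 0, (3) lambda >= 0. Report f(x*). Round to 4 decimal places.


Step 1: Try lambda = 0 (constraint inactive).
x_unc = 2/(2*10) = 0.1
Check: 1*0.1 = 0.1 < 6 -- violated!
Step 2: Constraint must be active: 1*x = 6
x* = 6/1 = 6.0
lambda = (2*10*6.0 - 2)/1 = 118.0
Step 3: Compute optimal value.
f(x*) = 10*6.0^2 - 2*6.0 = 348.0


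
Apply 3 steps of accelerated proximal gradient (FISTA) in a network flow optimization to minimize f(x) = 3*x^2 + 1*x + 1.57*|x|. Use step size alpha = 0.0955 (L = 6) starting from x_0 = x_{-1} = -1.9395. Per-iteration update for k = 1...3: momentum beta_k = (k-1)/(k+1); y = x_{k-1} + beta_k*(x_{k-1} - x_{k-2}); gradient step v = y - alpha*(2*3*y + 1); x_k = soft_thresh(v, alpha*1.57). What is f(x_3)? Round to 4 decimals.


FISTA on f(x) = 3*x^2 + 1*x + 1.57*|x|
L = 6, alpha = 0.0955
Iteration 1: beta = 0.0, y = -1.9395 + 0.0*(-1.9395 + 1.9395) = -1.9395
  grad(y) = -10.637, v = y - alpha*grad = -0.9237
  prox(v) = soft_thresh(-0.9237, 0.1499) = -0.7737
Iteration 2: beta = 0.3333, y = -0.7737 + 0.3333*(-0.7737 + 1.9395) = -0.3851
  grad(y) = -1.3109, v = y - alpha*grad = -0.26
  prox(v) = soft_thresh(-0.26, 0.1499) = -0.11
Iteration 3: beta = 0.5, y = -0.11 + 0.5*(-0.11 + 0.7737) = 0.2218
  grad(y) = 2.331, v = y - alpha*grad = -0.0008
  prox(v) = soft_thresh(-0.0008, 0.1499) = 0.0
f(x_3) = 3*0.0^2 + 1*0.0 + 1.57*|0.0| = 0.0


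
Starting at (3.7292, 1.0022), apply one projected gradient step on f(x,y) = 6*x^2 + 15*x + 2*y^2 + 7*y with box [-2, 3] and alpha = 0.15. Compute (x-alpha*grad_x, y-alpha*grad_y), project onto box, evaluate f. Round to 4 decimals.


Step 1: Compute gradient at (3.7292, 1.0022).
grad_x = 2*6*3.7292 + 15 = 59.7504
grad_y = 2*2*1.0022 + 7 = 11.0088
Step 2: Gradient step.
x_raw = 3.7292 - 0.15*59.7504 = -5.2334
y_raw = 1.0022 - 0.15*11.0088 = -0.6491
Step 3: Project onto [-2, 3].
x_proj = clip(-5.2334) = -2.0
y_proj = clip(-0.6491) = -0.6491
Step 4: Evaluate f.
f(-2.0, -0.6491) = -9.7011


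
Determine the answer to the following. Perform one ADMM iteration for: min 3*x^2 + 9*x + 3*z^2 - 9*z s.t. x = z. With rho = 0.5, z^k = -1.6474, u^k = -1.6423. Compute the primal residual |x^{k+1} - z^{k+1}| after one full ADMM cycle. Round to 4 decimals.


ADMM iteration with rho = 0.5, z^k = -1.6474, u^k = -1.6423
Step 1: x-update.
Minimize 3*x^2 + 9*x + (0.5/2)*(x + 1.6474 - 1.6423)^2
FOC: (2*3 + 0.5)*x = -9 + 0.5*(-1.6474 + 1.6423)
x^{k+1} = -1.385
Step 2: z-update.
Minimize 3*z^2 - 9*z + (0.5/2)*(-1.385 - z - 1.6423)^2
FOC: (2*3 + 0.5)*z = 9 + 0.5*(-1.385 - 1.6423)
z^{k+1} = 1.1517
Step 3: u-update.
u^{k+1} = -1.6423 - 1.385 - 1.1517 = -4.1791
Step 4: Primal residual = |-1.385 - 1.1517| = 2.5368


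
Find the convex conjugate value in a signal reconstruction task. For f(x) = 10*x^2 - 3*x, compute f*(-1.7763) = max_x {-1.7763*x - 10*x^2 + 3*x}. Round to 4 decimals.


f*(y) = sup_x {y*x - a*x^2 - b*x} = sup_x {(y-b)*x - a*x^2}
FOC: (y - b) - 2a*x = 0 => x* = (y - b)/(2a)
x* = (-1.7763 + 3)/(2*10) = 0.0612
f*(-1.7763) = (y-b)^2/(4a) = (-1.7763 + 3)^2/(4*10)
= 1.4974/40 = 0.0374


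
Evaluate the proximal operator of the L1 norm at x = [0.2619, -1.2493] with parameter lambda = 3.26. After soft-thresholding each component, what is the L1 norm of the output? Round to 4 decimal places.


Soft-thresholding with lambda = 3.26:
prox(0.2619) = sign(0.2619)*max(|0.2619| - 3.26, 0) = 0.0
prox(-1.2493) = sign(-1.2493)*max(|-1.2493| - 3.26, 0) = 0.0
prox(x) = [0.0, 0.0]
||prox(x)||_1 = 0.0 + 0.0 = 0.0


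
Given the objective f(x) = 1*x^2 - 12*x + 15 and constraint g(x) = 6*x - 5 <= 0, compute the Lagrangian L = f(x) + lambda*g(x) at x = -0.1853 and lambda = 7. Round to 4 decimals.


Step 1: Evaluate f(x).
f(-0.1853) = 1*(-0.1853)^2 - 12*(-0.1853) + 15 = 17.2579
Step 2: Evaluate g(x).
g(-0.1853) = 6*-0.1853 - 5 = -6.1118
Step 3: Compute Lagrangian.
L = 17.2579 + 7*-6.1118 = -25.5247


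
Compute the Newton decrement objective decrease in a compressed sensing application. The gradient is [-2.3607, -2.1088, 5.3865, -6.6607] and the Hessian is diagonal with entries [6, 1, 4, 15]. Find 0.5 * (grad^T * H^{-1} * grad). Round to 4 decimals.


Step 1: H is diagonal, so H^(-1) * g = [-0.3935, -2.1088, 1.3466, -0.444].
Step 2: g^T H^(-1) g = sum_i g_i^2 / H_ii
  = (-2.3607)^2/6 + (-2.1088)^2/1 + (5.3865)^2/4 + (-6.6607)^2/15
  = 0.9288 + 4.447 + 7.2536 + 2.9577 = 15.5871
Step 3: Objective decrease = 0.5 * g^T H^(-1) g = 7.7936


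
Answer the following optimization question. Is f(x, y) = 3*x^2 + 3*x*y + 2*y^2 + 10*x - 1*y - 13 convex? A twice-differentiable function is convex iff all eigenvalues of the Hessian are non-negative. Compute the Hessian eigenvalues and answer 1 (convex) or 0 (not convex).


The Hessian of f(x,y) = 3*x^2 + 3*x*y + 2*y^2 + 10*x - 1*y - 13 is:
H = [[6, 3], [3, 4]]
Trace = 6 + 4 = 10
Determinant = 6*4 - (3)^2 = 15
Discriminant = (10)^2 - 4*15 = 40.0
Eigenvalues: lambda_1 = 1.8377, lambda_2 = 8.1623
The function is convex.

1


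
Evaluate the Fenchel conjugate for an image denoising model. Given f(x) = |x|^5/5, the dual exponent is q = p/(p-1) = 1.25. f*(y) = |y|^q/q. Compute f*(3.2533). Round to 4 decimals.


The conjugate exponent q satisfies 1/p + 1/q = 1.
p = 5, so q = 5/(5 - 1) = 1.25
|y|^q = 3.2533^1.25 = 4.3692
f*(3.2533) = 4.3692 / 1.25 = 3.4954


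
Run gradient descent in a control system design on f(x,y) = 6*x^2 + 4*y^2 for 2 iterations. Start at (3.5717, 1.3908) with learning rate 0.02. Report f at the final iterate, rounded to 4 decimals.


Gradient descent on f(x,y) = 6*x^2 + 4*y^2.
Starting point: (3.5717, 1.3908), alpha = 0.02
Step 1: grad_x = 2*6*3.5717 = 42.8604, grad_y = 2*4*1.3908 = 11.1264
  x_1 = 3.5717 - 0.02*42.8604 = 2.7145
  y_1 = 1.3908 - 0.02*11.1264 = 1.1683
Step 2: grad_x = 2*6*2.7145 = 32.5739, grad_y = 2*4*1.1683 = 9.3462
  x_2 = 2.7145 - 0.02*32.5739 = 2.063
  y_2 = 1.1683 - 0.02*9.3462 = 0.9813
f(2.063, 0.9813) = 6*2.063^2 + 4*0.9813^2 = 29.3883


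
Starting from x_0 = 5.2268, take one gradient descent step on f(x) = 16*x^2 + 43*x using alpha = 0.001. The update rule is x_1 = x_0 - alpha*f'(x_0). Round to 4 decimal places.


We compute the gradient at x_0 and apply the update.
f'(x) = 32*x + 43
f'(5.2268) = 32*5.2268 + 43 = 210.2576
x_1 = 5.2268 - 0.001*210.2576 = 5.0165


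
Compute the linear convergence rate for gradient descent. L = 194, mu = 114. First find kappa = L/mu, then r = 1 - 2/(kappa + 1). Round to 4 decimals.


Step 1: Compute the condition number.
kappa = L/mu = 194/114 = 1.7018
Step 2: Compute the convergence rate.
r = 1 - 2/(kappa + 1) = 1 - 2*mu/(L + mu) = (L - mu)/(L + mu) = 80/308 = 0.2597


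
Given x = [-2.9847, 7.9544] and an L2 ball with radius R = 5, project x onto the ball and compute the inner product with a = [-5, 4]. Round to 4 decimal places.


Step 1: Compute ||x|| (intermediates to 6 decimals).
||x|| = sqrt((-2.9847)^2 + 7.9544^2) = 8.495935
Step 2: Project.
Since ||x|| > R, scale = R/||x|| = 5/8.495935 = 0.588517, proj(x) = scale * x
proj(x) = [-1.756547, 4.6813]
Step 3: Dot product.
a^T * proj(x) = -5*(-1.756547) + 4*4.6813 = 27.5079


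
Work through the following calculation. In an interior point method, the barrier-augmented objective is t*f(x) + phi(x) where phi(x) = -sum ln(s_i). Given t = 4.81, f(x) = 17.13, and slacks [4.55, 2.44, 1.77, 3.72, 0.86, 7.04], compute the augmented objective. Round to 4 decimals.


Step 1: Compute log-barrier.
ln values: [1.5151, 0.892, 0.571, 1.3137, -0.1508, 1.9516]
phi = -(1.5151 + 0.892 + 0.571 + 1.3137 - 0.1508 + 1.9516) = -6.0926
Step 2: Compute augmented objective.
t*f(x) = 4.81*17.13 = 82.3953
Total = 82.3953 - 6.0926 = 76.3027


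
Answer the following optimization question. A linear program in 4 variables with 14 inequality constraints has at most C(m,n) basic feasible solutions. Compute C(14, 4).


Each vertex corresponds to some choice of n active constraints out of m, so the number of vertices is at most C(m, n) = m! / (n!(m-n)!).
m = 14, n = 4
Numerator: 14 * 13 * 12 * 11
Denominator: 4! = 24
C(14, 4) = 1001


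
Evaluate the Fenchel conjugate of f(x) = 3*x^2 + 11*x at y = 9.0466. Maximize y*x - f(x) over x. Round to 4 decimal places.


f*(y) = sup_x {y*x - a*x^2 - b*x} = sup_x {(y-b)*x - a*x^2}
FOC: (y - b) - 2a*x = 0 => x* = (y - b)/(2a)
x* = (9.0466 - 11)/(2*3) = -0.3256
f*(9.0466) = (y-b)^2/(4a) = (9.0466 - 11)^2/(4*3)
= 3.8158/12 = 0.318


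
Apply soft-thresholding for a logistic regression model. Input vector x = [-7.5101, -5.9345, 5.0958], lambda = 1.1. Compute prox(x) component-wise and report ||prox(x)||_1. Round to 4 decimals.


Soft-thresholding with lambda = 1.1:
prox(-7.5101) = sign(-7.5101)*max(|-7.5101| - 1.1, 0) = -6.4101
prox(-5.9345) = sign(-5.9345)*max(|-5.9345| - 1.1, 0) = -4.8345
prox(5.0958) = sign(5.0958)*max(|5.0958| - 1.1, 0) = 3.9958
prox(x) = [-6.4101, -4.8345, 3.9958]
||prox(x)||_1 = 6.4101 + 4.8345 + 3.9958 = 15.2404


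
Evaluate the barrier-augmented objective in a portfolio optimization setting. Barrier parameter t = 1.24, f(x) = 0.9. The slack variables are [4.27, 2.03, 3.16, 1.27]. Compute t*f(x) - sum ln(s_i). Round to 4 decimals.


Step 1: Compute log-barrier.
ln values: [1.4516, 0.708, 1.1506, 0.239]
phi = -(1.4516 + 0.708 + 1.1506 + 0.239) = -3.5492
Step 2: Compute augmented objective.
t*f(x) = 1.24*0.9 = 1.116
Total = 1.116 - 3.5492 = -2.4332


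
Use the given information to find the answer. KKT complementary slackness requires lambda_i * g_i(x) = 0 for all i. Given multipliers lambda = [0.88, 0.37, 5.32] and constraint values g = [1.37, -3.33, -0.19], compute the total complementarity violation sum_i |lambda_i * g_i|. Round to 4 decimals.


KKT complementary slackness check:
lambda_1 * g_1 = 0.88 * 1.37 = 1.2056
lambda_2 * g_2 = 0.37 * -3.33 = -1.2321
lambda_3 * g_3 = 5.32 * -0.19 = -1.0108
Total violation = 1.2056 + 1.2321 + 1.0108 = 3.4485


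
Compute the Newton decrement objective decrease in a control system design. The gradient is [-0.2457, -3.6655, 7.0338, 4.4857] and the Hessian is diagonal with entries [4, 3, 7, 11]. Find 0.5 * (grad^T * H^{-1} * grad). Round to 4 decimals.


Step 1: H is diagonal, so H^(-1) * g = [-0.0614, -1.2218, 1.0048, 0.4078].
Step 2: g^T H^(-1) g = sum_i g_i^2 / H_ii
  = (-0.2457)^2/4 + (-3.6655)^2/3 + (7.0338)^2/7 + (4.4857)^2/11
  = 0.0151 + 4.4786 + 7.0678 + 1.8292 = 13.3907
Step 3: Objective decrease = 0.5 * g^T H^(-1) g = 6.6954


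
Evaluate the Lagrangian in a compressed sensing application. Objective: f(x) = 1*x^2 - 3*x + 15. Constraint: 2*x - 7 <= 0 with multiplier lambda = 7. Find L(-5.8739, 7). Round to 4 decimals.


Step 1: Evaluate f(x).
f(-5.8739) = 1*(-5.8739)^2 - 3*(-5.8739) + 15 = 67.1244
Step 2: Evaluate g(x).
g(-5.8739) = 2*-5.8739 - 7 = -18.7478
Step 3: Compute Lagrangian.
L = 67.1244 + 7*-18.7478 = -64.1102


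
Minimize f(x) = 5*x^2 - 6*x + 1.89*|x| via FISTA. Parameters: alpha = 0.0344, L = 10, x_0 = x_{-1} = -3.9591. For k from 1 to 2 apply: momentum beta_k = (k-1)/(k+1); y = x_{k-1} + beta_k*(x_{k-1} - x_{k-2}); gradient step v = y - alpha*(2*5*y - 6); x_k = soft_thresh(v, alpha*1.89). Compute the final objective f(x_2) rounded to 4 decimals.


FISTA on f(x) = 5*x^2 - 6*x + 1.89*|x|
L = 10, alpha = 0.0344
Iteration 1: beta = 0.0, y = -3.9591 + 0.0*(-3.9591 + 3.9591) = -3.9591
  grad(y) = -45.591, v = y - alpha*grad = -2.3908
  prox(v) = soft_thresh(-2.3908, 0.065) = -2.3258
Iteration 2: beta = 0.3333, y = -2.3258 + 0.3333*(-2.3258 + 3.9591) = -1.7813
  grad(y) = -23.813, v = y - alpha*grad = -0.9621
  prox(v) = soft_thresh(-0.9621, 0.065) = -0.8971
f(x_2) = 5*(-0.8971)^2 - 6*(-0.8971) + 1.89*|-0.8971| = 11.1024


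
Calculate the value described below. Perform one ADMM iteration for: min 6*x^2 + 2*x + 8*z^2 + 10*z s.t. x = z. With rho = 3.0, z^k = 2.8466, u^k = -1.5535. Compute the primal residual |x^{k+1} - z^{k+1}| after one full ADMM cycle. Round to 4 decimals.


ADMM iteration with rho = 3.0, z^k = 2.8466, u^k = -1.5535
Step 1: x-update.
Minimize 6*x^2 + 2*x + (3.0/2)*(x - 2.8466 - 1.5535)^2
FOC: (2*6 + 3.0)*x = -2 + 3.0*(2.8466 + 1.5535)
x^{k+1} = 0.7467
Step 2: z-update.
Minimize 8*z^2 + 10*z + (3.0/2)*(0.7467 - z - 1.5535)^2
FOC: (2*8 + 3.0)*z = -10 + 3.0*(0.7467 - 1.5535)
z^{k+1} = -0.6537
Step 3: u-update.
u^{k+1} = -1.5535 + 0.7467 + 0.6537 = -0.1531
Step 4: Primal residual = |0.7467 + 0.6537| = 1.4004


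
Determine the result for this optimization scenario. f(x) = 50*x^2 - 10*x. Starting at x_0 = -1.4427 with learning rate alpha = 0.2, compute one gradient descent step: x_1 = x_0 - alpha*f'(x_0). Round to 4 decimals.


We compute the gradient at x_0 and apply the update.
f'(x) = 100*x - 10
f'(-1.4427) = 100*-1.4427 - 10 = -154.27
x_1 = -1.4427 - 0.2*-154.27 = 29.4113


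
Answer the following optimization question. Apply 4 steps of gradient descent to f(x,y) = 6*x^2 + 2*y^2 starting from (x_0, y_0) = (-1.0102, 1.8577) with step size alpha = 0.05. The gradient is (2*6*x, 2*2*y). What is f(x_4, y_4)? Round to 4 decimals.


Gradient descent on f(x,y) = 6*x^2 + 2*y^2.
Starting point: (-1.0102, 1.8577), alpha = 0.05
Step 1: grad_x = 2*6*-1.0102 = -12.1224, grad_y = 2*2*1.8577 = 7.4308
  x_1 = -1.0102 - 0.05*-12.1224 = -0.4041
  y_1 = 1.8577 - 0.05*7.4308 = 1.4862
Step 2: grad_x = 2*6*-0.4041 = -4.849, grad_y = 2*2*1.4862 = 5.9446
  x_2 = -0.4041 - 0.05*-4.849 = -0.1616
  y_2 = 1.4862 - 0.05*5.9446 = 1.1889
Step 3: grad_x = 2*6*-0.1616 = -1.9396, grad_y = 2*2*1.1889 = 4.7557
  x_3 = -0.1616 - 0.05*-1.9396 = -0.0647
  y_3 = 1.1889 - 0.05*4.7557 = 0.9511
Step 4: grad_x = 2*6*-0.0647 = -0.7758, grad_y = 2*2*0.9511 = 3.8046
  x_4 = -0.0647 - 0.05*-0.7758 = -0.0259
  y_4 = 0.9511 - 0.05*3.8046 = 0.7609
f(-0.0259, 0.7609) = 6*(-0.0259)^2 + 2*0.7609^2 = 1.162


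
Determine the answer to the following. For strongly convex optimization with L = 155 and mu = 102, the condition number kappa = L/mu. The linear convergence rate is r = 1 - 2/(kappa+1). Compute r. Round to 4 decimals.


Step 1: Compute the condition number.
kappa = L/mu = 155/102 = 1.5196
Step 2: Compute the convergence rate.
r = 1 - 2/(kappa + 1) = 1 - 2*mu/(L + mu) = (L - mu)/(L + mu) = 53/257 = 0.2062


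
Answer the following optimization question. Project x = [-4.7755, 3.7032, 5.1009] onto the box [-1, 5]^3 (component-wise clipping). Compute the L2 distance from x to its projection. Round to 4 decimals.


Project each component onto [-1, 5].
clip(-4.7755) = -1.0, clip(3.7032) = 3.7032, clip(5.1009) = 5.0
Projection = [-1.0, 3.7032, 5.0]
Squared diffs: [14.2544, 0.0, 0.0102]
Distance = sqrt(14.2646) = 3.7768


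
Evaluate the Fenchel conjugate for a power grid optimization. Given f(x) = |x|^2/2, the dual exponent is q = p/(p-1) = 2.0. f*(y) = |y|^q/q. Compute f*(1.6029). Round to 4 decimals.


The conjugate exponent q satisfies 1/p + 1/q = 1.
p = 2, so q = 2/(2 - 1) = 2.0
|y|^q = 1.6029^2.0 = 2.5693
f*(1.6029) = 2.5693 / 2.0 = 1.2846


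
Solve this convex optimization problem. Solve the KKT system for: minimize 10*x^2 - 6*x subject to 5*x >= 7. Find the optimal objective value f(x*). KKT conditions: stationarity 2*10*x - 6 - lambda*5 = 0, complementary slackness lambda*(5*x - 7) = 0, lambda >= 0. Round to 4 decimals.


Step 1: Try lambda = 0 (constraint inactive).
x_unc = 6/(2*10) = 0.3
Check: 5*0.3 = 1.5 < 7 -- violated!
Step 2: Constraint must be active: 5*x = 7
x* = 7/5 = 1.4
lambda = (2*10*1.4 - 6)/5 = 4.4
Step 3: Compute optimal value.
f(x*) = 10*1.4^2 - 6*1.4 = 11.2


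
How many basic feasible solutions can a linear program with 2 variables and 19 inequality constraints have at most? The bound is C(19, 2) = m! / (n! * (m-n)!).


Each vertex corresponds to some choice of n active constraints out of m, so the number of vertices is at most C(m, n) = m! / (n!(m-n)!).
m = 19, n = 2
Numerator: 19 * 18
Denominator: 2! = 2
C(19, 2) = 171


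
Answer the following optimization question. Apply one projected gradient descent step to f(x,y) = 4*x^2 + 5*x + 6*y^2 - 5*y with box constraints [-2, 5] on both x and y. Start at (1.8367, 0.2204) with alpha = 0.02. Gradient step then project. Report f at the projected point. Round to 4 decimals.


Step 1: Compute gradient at (1.8367, 0.2204).
grad_x = 2*4*1.8367 + 5 = 19.6936
grad_y = 2*6*0.2204 - 5 = -2.3552
Step 2: Gradient step.
x_raw = 1.8367 - 0.02*19.6936 = 1.4428
y_raw = 0.2204 - 0.02*-2.3552 = 0.2675
Step 3: Project onto [-2, 5].
x_proj = clip(1.4428) = 1.4428
y_proj = clip(0.2675) = 0.2675
Step 4: Evaluate f.
f(1.4428, 0.2675) = 14.633


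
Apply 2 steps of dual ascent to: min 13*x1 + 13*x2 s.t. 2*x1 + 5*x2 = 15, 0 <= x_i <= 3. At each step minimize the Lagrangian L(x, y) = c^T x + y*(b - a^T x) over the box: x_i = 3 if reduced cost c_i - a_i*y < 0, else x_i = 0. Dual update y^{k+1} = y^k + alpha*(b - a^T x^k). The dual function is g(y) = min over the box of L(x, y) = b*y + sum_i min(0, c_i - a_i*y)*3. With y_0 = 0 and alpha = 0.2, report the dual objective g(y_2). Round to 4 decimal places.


Dual ascent for LP: min 13*x1 + 13*x2, 2*x1 + 5*x2 = 15, 0 <= x_i <= 3
Step 1: y^k = 0.0, reduced costs: (13.0, 13.0)
  x^k = (0.0, 0.0), subgradient = b - a^T x = 15.0
  y^{k+1} = 0.0 + 0.2*15.0 = 3.0
Step 2: y^k = 3.0, reduced costs: (7.0, -2.0)
  x^k = (0.0, 3.0), subgradient = b - a^T x = 0.0
  y^{k+1} = 3.0 + 0.2*0.0 = 3.0
Dual objective at y_2 = 3.0: reduced costs (7.0, -2.0), box minimizer x = (0.0, 3.0)
g(y_2) = b*y + (c1 - a1*y)*x1 + (c2 - a2*y)*x2 = 15*3.0 + 7.0*0.0 + (-2.0)*3.0 = 45.0 + 0.0 - 6.0 = 39.0


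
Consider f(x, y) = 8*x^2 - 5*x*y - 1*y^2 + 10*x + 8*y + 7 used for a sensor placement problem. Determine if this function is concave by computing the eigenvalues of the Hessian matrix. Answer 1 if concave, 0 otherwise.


The Hessian of f(x,y) = 8*x^2 - 5*x*y - 1*y^2 + 10*x + 8*y + 7 is:
H = [[16, -5], [-5, -2]]
Trace = 16 - 2 = 14
Determinant = 16*-2 - (-5)^2 = -57
Discriminant = (14)^2 - 4*-57 = 424.0
Eigenvalues: lambda_1 = -3.2956, lambda_2 = 17.2956
The function is not concave.

0


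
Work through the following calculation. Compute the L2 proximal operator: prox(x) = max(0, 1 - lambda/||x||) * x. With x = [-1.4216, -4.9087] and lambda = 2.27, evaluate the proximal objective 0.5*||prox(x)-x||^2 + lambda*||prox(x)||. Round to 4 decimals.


Step 1: Compute ||x||.
||x|| = 5.1104
Step 2: Compute scaling factor.
scale = max(0, 1 - 2.27/5.1104) = 0.5558
Step 3: prox(x) = [-0.7901, -2.7283]
||prox(x)|| = 2.8404
Step 4: Proximal objective.
0.5*||prox-x||^2 = 2.5765
lambda*||prox|| = 6.4477
Total = 9.0242


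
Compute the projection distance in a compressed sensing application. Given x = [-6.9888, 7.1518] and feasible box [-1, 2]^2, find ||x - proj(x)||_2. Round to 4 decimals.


Project each component onto [-1, 2].
clip(-6.9888) = -1.0, clip(7.1518) = 2.0
Projection = [-1.0, 2.0]
Squared diffs: [35.8657, 26.541]
Distance = sqrt(62.4067) = 7.8998


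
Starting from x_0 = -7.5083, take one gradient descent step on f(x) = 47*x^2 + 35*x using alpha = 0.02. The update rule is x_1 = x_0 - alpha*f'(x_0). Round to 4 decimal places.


We compute the gradient at x_0 and apply the update.
f'(x) = 94*x + 35
f'(-7.5083) = 94*-7.5083 + 35 = -670.7802
x_1 = -7.5083 - 0.02*-670.7802 = 5.9073


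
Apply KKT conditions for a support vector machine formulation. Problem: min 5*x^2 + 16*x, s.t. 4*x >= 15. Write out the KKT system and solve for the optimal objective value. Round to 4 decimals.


Step 1: Try lambda = 0 (constraint inactive).
x_unc = -16/(2*5) = -1.6
Check: 4*-1.6 = -6.4 < 15 -- violated!
Step 2: Constraint must be active: 4*x = 15
x* = 15/4 = 3.75
lambda = (2*5*3.75 + 16)/4 = 13.375
Step 3: Compute optimal value.
f(x*) = 5*3.75^2 + 16*3.75 = 130.3125


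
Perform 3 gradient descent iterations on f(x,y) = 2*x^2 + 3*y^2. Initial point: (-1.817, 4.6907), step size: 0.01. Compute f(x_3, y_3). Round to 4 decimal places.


Gradient descent on f(x,y) = 2*x^2 + 3*y^2.
Starting point: (-1.817, 4.6907), alpha = 0.01
Step 1: grad_x = 2*2*-1.817 = -7.268, grad_y = 2*3*4.6907 = 28.1442
  x_1 = -1.817 - 0.01*-7.268 = -1.7443
  y_1 = 4.6907 - 0.01*28.1442 = 4.4093
Step 2: grad_x = 2*2*-1.7443 = -6.9773, grad_y = 2*3*4.4093 = 26.4555
  x_2 = -1.7443 - 0.01*-6.9773 = -1.6745
  y_2 = 4.4093 - 0.01*26.4555 = 4.1447
Step 3: grad_x = 2*2*-1.6745 = -6.6982, grad_y = 2*3*4.1447 = 24.8682
  x_3 = -1.6745 - 0.01*-6.6982 = -1.6076
  y_3 = 4.1447 - 0.01*24.8682 = 3.896
f(-1.6076, 3.896) = 2*(-1.6076)^2 + 3*3.896^2 = 50.7055


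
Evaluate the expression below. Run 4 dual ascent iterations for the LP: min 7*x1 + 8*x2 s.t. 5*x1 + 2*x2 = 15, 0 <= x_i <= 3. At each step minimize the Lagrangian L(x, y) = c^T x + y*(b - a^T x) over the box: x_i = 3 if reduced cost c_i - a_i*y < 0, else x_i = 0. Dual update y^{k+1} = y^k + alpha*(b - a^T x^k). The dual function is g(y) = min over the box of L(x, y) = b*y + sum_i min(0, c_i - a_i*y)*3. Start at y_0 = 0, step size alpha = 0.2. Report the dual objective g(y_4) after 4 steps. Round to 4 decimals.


Dual ascent for LP: min 7*x1 + 8*x2, 5*x1 + 2*x2 = 15, 0 <= x_i <= 3
Step 1: y^k = 0.0, reduced costs: (7.0, 8.0)
  x^k = (0.0, 0.0), subgradient = b - a^T x = 15.0
  y^{k+1} = 0.0 + 0.2*15.0 = 3.0
Step 2: y^k = 3.0, reduced costs: (-8.0, 2.0)
  x^k = (3.0, 0.0), subgradient = b - a^T x = 0.0
  y^{k+1} = 3.0 + 0.2*0.0 = 3.0
Step 3: y^k = 3.0, reduced costs: (-8.0, 2.0)
  x^k = (3.0, 0.0), subgradient = b - a^T x = 0.0
  y^{k+1} = 3.0 + 0.2*0.0 = 3.0
Step 4: y^k = 3.0, reduced costs: (-8.0, 2.0)
  x^k = (3.0, 0.0), subgradient = b - a^T x = 0.0
  y^{k+1} = 3.0 + 0.2*0.0 = 3.0
Dual objective at y_4 = 3.0: reduced costs (-8.0, 2.0), box minimizer x = (3.0, 0.0)
g(y_4) = b*y + (c1 - a1*y)*x1 + (c2 - a2*y)*x2 = 15*3.0 + (-8.0)*3.0 + 2.0*0.0 = 45.0 - 24.0 + 0.0 = 21.0


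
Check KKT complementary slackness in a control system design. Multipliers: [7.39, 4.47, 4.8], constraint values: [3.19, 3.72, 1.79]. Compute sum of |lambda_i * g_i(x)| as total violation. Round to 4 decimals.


KKT complementary slackness check:
lambda_1 * g_1 = 7.39 * 3.19 = 23.5741
lambda_2 * g_2 = 4.47 * 3.72 = 16.6284
lambda_3 * g_3 = 4.8 * 1.79 = 8.592
Total violation = 23.5741 + 16.6284 + 8.592 = 48.7945


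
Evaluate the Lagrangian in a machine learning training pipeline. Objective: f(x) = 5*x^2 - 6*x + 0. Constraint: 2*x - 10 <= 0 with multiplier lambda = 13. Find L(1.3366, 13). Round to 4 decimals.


Step 1: Evaluate f(x).
f(1.3366) = 5*1.3366^2 - 6*1.3366 + 0 = 0.9129
Step 2: Evaluate g(x).
g(1.3366) = 2*1.3366 - 10 = -7.3268
Step 3: Compute Lagrangian.
L = 0.9129 + 13*-7.3268 = -94.3355


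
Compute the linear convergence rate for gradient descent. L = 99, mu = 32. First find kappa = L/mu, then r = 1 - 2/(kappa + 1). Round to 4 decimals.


Step 1: Compute the condition number.
kappa = L/mu = 99/32 = 3.0938
Step 2: Compute the convergence rate.
r = 1 - 2/(kappa + 1) = 1 - 2*mu/(L + mu) = (L - mu)/(L + mu) = 67/131 = 0.5115


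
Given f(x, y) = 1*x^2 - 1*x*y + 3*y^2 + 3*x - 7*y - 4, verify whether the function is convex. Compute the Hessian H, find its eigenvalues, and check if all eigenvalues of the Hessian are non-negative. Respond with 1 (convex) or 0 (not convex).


The Hessian of f(x,y) = 1*x^2 - 1*x*y + 3*y^2 + 3*x - 7*y - 4 is:
H = [[2, -1], [-1, 6]]
Trace = 2 + 6 = 8
Determinant = 2*6 - (-1)^2 = 11
Discriminant = (8)^2 - 4*11 = 20.0
Eigenvalues: lambda_1 = 1.7639, lambda_2 = 6.2361
The function is convex.

1


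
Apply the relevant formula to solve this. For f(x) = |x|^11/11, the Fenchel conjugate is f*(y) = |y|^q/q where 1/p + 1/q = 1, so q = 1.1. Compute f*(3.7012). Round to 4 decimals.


The conjugate exponent q satisfies 1/p + 1/q = 1.
p = 11, so q = 11/(11 - 1) = 1.1
|y|^q = 3.7012^1.1 = 4.2187
f*(3.7012) = 4.2187 / 1.1 = 3.8352


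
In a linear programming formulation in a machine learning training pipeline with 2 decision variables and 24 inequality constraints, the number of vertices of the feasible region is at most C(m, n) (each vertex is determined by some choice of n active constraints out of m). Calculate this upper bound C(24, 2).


Each vertex corresponds to some choice of n active constraints out of m, so the number of vertices is at most C(m, n) = m! / (n!(m-n)!).
m = 24, n = 2
Numerator: 24 * 23
Denominator: 2! = 2
C(24, 2) = 276


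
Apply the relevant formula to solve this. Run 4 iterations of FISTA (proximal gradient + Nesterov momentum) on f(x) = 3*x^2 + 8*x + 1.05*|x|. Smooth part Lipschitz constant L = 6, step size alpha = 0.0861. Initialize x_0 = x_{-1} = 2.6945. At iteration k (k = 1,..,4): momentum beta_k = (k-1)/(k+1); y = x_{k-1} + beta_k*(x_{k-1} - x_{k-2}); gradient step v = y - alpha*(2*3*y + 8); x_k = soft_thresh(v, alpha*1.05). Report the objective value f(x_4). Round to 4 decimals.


FISTA on f(x) = 3*x^2 + 8*x + 1.05*|x|
L = 6, alpha = 0.0861
Iteration 1: beta = 0.0, y = 2.6945 + 0.0*(2.6945 - 2.6945) = 2.6945
  grad(y) = 24.167, v = y - alpha*grad = 0.6137
  prox(v) = soft_thresh(0.6137, 0.0904) = 0.5233
Iteration 2: beta = 0.3333, y = 0.5233 + 0.3333*(0.5233 - 2.6945) = -0.2004
  grad(y) = 6.7975, v = y - alpha*grad = -0.7857
  prox(v) = soft_thresh(-0.7857, 0.0904) = -0.6953
Iteration 3: beta = 0.5, y = -0.6953 + 0.5*(-0.6953 - 0.5233) = -1.3046
  grad(y) = 0.1726, v = y - alpha*grad = -1.3194
  prox(v) = soft_thresh(-1.3194, 0.0904) = -1.229
Iteration 4: beta = 0.6, y = -1.229 + 0.6*(-1.229 + 0.6953) = -1.5493
  grad(y) = -1.2956, v = y - alpha*grad = -1.4377
  prox(v) = soft_thresh(-1.4377, 0.0904) = -1.3473
f(x_4) = 3*(-1.3473)^2 + 8*(-1.3473) + 1.05*|-1.3473| = -3.9181


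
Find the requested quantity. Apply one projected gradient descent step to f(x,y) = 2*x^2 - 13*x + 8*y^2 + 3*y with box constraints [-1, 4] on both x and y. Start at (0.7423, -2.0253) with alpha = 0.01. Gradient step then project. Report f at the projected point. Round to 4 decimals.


Step 1: Compute gradient at (0.7423, -2.0253).
grad_x = 2*2*0.7423 - 13 = -10.0308
grad_y = 2*8*-2.0253 + 3 = -29.4048
Step 2: Gradient step.
x_raw = 0.7423 - 0.01*-10.0308 = 0.8426
y_raw = -2.0253 - 0.01*-29.4048 = -1.7313
Step 3: Project onto [-1, 4].
x_proj = clip(0.8426) = 0.8426
y_proj = clip(-1.7313) = -1.0
Step 4: Evaluate f.
f(0.8426, -1.0) = -4.5339


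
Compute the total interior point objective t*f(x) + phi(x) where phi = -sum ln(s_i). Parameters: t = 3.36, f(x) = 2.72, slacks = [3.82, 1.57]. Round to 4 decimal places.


Step 1: Compute log-barrier.
ln values: [1.3403, 0.4511]
phi = -(1.3403 + 0.4511) = -1.7913
Step 2: Compute augmented objective.
t*f(x) = 3.36*2.72 = 9.1392
Total = 9.1392 - 1.7913 = 7.3479


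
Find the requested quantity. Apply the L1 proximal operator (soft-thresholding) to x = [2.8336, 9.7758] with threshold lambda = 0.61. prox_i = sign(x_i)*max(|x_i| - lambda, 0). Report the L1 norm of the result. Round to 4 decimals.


Soft-thresholding with lambda = 0.61:
prox(2.8336) = sign(2.8336)*max(|2.8336| - 0.61, 0) = 2.2236
prox(9.7758) = sign(9.7758)*max(|9.7758| - 0.61, 0) = 9.1658
prox(x) = [2.2236, 9.1658]
||prox(x)||_1 = 2.2236 + 9.1658 = 11.3894


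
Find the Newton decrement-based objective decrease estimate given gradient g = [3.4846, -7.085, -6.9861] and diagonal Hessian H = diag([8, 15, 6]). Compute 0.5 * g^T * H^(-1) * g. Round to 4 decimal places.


Step 1: H is diagonal, so H^(-1) * g = [0.4356, -0.4723, -1.1644].
Step 2: g^T H^(-1) g = sum_i g_i^2 / H_ii
  = (3.4846)^2/8 + (-7.085)^2/15 + (-6.9861)^2/6
  = 1.5178 + 3.3465 + 8.1343 = 12.9986
Step 3: Objective decrease = 0.5 * g^T H^(-1) g = 6.4993
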